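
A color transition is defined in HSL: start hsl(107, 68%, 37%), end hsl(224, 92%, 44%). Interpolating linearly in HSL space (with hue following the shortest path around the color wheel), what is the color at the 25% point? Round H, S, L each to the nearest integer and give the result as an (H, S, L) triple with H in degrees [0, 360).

Hue arc: Δh = 224 − 107 = 117° (|Δh| ≤ 180, already the shorter path).
H = 107 + 0.25 × (117) = 136.25 → 136°
S = 68 + 0.25 × (92 − 68) = 74 → 74%
L = 37 + 0.25 × (44 − 37) = 38.75 → 39%

(136, 74, 39)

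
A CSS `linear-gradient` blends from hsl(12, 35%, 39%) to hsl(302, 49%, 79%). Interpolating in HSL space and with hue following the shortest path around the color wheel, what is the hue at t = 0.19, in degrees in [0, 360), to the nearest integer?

Hue: 302 − 12 = 290°, but |290| > 180 so the shorter arc goes the other way: Δh = 290 − 360 = -70°.
H = 12 + 0.19 × (-70) = -1.3 → -1 → -1 mod 360 = 359°

359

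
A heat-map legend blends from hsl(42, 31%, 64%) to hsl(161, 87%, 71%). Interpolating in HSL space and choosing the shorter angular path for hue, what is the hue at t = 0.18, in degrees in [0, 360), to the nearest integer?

Hue arc: Δh = 161 − 42 = 119° (|Δh| ≤ 180, already the shorter path).
H = 42 + 0.18 × (119) = 63.42 → 63°

63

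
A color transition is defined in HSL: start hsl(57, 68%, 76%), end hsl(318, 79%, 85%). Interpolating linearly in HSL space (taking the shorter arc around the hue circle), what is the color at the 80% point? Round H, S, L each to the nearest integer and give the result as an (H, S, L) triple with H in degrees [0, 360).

(338, 77, 83)

Hue: 318 − 57 = 261°, but |261| > 180 so the shorter arc goes the other way: Δh = 261 − 360 = -99°.
H = 57 + 0.8 × (-99) = -22.2 → -22 → -22 mod 360 = 338°
S = 68 + 0.8 × (79 − 68) = 76.8 → 77%
L = 76 + 0.8 × (85 − 76) = 83.2 → 83%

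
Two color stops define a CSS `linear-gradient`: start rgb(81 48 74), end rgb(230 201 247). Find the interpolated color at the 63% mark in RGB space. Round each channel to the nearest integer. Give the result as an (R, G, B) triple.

63% corresponds to t = 0.63.
R = 81 + 0.63 × (230 − 81) = 81 + 0.63 × 149 = 174.87 → 175
G = 48 + 0.63 × (201 − 48) = 48 + 0.63 × 153 = 144.39 → 144
B = 74 + 0.63 × (247 − 74) = 74 + 0.63 × 173 = 182.99 → 183

(175, 144, 183)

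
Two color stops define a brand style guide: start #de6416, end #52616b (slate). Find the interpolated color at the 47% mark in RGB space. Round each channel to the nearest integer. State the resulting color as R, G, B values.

#de6416 → (222, 100, 22); #52616b → (82, 97, 107).
47% corresponds to t = 0.47.
R = 222 + 0.47 × (82 − 222) = 222 + 0.47 × -140 = 156.2 → 156
G = 100 + 0.47 × (97 − 100) = 100 + 0.47 × -3 = 98.59 → 99
B = 22 + 0.47 × (107 − 22) = 22 + 0.47 × 85 = 61.95 → 62
So the blended color is (156, 99, 62), about #9c633e.

(156, 99, 62)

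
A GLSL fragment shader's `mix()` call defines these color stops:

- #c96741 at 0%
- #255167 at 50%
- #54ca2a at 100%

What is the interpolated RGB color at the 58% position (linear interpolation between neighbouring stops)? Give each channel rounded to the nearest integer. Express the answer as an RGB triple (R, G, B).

58% lies between the 50% and 100% stops, so the local fraction is t = (58 − 50)/(100 − 50) = 8/50 ≈ 0.16.
#255167 → (37, 81, 103); #54ca2a → (84, 202, 42).
R = 37 + 0.16 × (84 − 37) = 44.52 → 45
G = 81 + 0.16 × (202 − 81) = 100.36 → 100
B = 103 + 0.16 × (42 − 103) = 93.24 → 93

(45, 100, 93)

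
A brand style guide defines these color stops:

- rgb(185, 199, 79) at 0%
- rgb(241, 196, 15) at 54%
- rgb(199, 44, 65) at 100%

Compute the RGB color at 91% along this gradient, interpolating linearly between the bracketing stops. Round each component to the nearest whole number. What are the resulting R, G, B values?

91% lies between the 54% and 100% stops, so the local fraction is t = (91 − 54)/(100 − 54) = 37/46 ≈ 0.8043.
R = 241 + 0.8043 × (199 − 241) = 207.219 → 207
G = 196 + 0.8043 × (44 − 196) = 73.746 → 74
B = 15 + 0.8043 × (65 − 15) = 55.215 → 55

(207, 74, 55)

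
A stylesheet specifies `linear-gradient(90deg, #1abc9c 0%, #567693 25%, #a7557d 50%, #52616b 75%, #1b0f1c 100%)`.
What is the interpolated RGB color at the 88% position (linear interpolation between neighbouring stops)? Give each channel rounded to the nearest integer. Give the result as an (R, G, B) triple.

88% lies between the 75% and 100% stops, so the local fraction is t = (88 − 75)/(100 − 75) = 13/25 ≈ 0.52.
#52616b → (82, 97, 107); #1b0f1c → (27, 15, 28).
R = 82 + 0.52 × (27 − 82) = 53.4 → 53
G = 97 + 0.52 × (15 − 97) = 54.36 → 54
B = 107 + 0.52 × (28 − 107) = 65.92 → 66

(53, 54, 66)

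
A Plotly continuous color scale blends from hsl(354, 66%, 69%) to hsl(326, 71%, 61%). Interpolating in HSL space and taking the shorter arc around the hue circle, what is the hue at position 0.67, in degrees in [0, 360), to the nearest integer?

Hue arc: Δh = 326 − 354 = -28° (|Δh| ≤ 180, already the shorter path).
H = 354 + 0.67 × (-28) = 335.24 → 335°

335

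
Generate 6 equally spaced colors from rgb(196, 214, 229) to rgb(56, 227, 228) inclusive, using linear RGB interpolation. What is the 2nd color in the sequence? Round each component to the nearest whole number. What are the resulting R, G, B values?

(168, 217, 229)

With 6 swatches and endpoints inclusive, swatch 2 sits at t = (2 − 1)/(6 − 1) = 1/5 ≈ 0.2.
R = 196 + 0.2 × (56 − 196) = 168 → 168
G = 214 + 0.2 × (227 − 214) = 216.6 → 217
B = 229 + 0.2 × (228 − 229) = 228.8 → 229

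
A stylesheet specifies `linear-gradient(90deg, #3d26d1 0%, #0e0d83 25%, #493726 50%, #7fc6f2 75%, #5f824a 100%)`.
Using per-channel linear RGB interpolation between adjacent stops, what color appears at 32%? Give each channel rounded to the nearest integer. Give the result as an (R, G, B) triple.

(31, 25, 105)

32% lies between the 25% and 50% stops, so the local fraction is t = (32 − 25)/(50 − 25) = 7/25 ≈ 0.28.
#0e0d83 → (14, 13, 131); #493726 → (73, 55, 38).
R = 14 + 0.28 × (73 − 14) = 30.52 → 31
G = 13 + 0.28 × (55 − 13) = 24.76 → 25
B = 131 + 0.28 × (38 − 131) = 104.96 → 105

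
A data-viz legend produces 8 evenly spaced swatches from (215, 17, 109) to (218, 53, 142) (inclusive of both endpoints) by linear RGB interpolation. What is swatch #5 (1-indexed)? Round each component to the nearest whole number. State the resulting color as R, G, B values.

With 8 swatches and endpoints inclusive, swatch 5 sits at t = (5 − 1)/(8 − 1) = 4/7 ≈ 0.5714.
R = 215 + 0.5714 × (218 − 215) = 216.714 → 217
G = 17 + 0.5714 × (53 − 17) = 37.57 → 38
B = 109 + 0.5714 × (142 − 109) = 127.856 → 128

(217, 38, 128)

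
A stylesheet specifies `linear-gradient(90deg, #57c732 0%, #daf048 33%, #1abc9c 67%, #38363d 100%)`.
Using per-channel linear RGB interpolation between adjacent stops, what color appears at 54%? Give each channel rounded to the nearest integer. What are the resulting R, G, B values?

54% lies between the 33% and 67% stops, so the local fraction is t = (54 − 33)/(67 − 33) = 21/34 ≈ 0.6176.
#daf048 → (218, 240, 72); #1abc9c → (26, 188, 156).
R = 218 + 0.6176 × (26 − 218) = 99.421 → 99
G = 240 + 0.6176 × (188 − 240) = 207.885 → 208
B = 72 + 0.6176 × (156 − 72) = 123.878 → 124

(99, 208, 124)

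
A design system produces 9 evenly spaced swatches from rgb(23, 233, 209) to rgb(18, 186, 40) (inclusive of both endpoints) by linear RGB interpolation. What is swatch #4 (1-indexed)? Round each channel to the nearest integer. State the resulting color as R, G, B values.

(21, 215, 146)

With 9 swatches and endpoints inclusive, swatch 4 sits at t = (4 − 1)/(9 − 1) = 3/8 ≈ 0.375.
R = 23 + 0.375 × (18 − 23) = 21.125 → 21
G = 233 + 0.375 × (186 − 233) = 215.375 → 215
B = 209 + 0.375 × (40 − 209) = 145.625 → 146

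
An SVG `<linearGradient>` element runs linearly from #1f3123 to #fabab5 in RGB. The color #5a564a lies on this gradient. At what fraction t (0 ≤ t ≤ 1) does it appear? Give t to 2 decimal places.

Invert the lerp on the R channel (largest span, 219): t = (90 − 31) / (250 − 31) = 59/219 = 0.26941.
Check on G: (86 − 49)/(186 − 49) = 0.2701 ✓

0.27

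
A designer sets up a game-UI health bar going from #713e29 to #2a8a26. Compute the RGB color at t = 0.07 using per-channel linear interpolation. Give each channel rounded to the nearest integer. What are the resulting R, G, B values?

#713e29 → (113, 62, 41); #2a8a26 → (42, 138, 38).
R = 113 + 0.07 × (42 − 113) = 113 + 0.07 × -71 = 108.03 → 108
G = 62 + 0.07 × (138 − 62) = 62 + 0.07 × 76 = 67.32 → 67
B = 41 + 0.07 × (38 − 41) = 41 + 0.07 × -3 = 40.79 → 41

(108, 67, 41)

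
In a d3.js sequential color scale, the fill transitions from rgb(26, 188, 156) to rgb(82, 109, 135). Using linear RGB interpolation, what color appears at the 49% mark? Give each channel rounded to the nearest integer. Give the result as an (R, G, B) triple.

49% corresponds to t = 0.49.
R = 26 + 0.49 × (82 − 26) = 26 + 0.49 × 56 = 53.44 → 53
G = 188 + 0.49 × (109 − 188) = 188 + 0.49 × -79 = 149.29 → 149
B = 156 + 0.49 × (135 − 156) = 156 + 0.49 × -21 = 145.71 → 146

(53, 149, 146)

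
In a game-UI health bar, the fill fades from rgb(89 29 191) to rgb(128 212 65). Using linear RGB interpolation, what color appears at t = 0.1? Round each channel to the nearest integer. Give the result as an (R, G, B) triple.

(93, 47, 178)

R = 89 + 0.1 × (128 − 89) = 89 + 0.1 × 39 = 92.9 → 93
G = 29 + 0.1 × (212 − 29) = 29 + 0.1 × 183 = 47.3 → 47
B = 191 + 0.1 × (65 − 191) = 191 + 0.1 × -126 = 178.4 → 178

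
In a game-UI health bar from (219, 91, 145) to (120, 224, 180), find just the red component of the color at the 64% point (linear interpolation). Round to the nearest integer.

156

R = 219 + 0.64 × (120 − 219) = 155.64 → 156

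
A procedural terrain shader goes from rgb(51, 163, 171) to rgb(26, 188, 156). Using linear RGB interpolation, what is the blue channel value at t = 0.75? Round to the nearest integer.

160

B = 171 + 0.75 × (156 − 171) = 159.75 → 160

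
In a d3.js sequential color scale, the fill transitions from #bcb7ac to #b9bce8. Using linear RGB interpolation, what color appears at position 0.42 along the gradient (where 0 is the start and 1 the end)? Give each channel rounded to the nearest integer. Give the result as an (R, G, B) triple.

(187, 185, 197)

#bcb7ac → (188, 183, 172); #b9bce8 → (185, 188, 232).
R = 188 + 0.42 × (185 − 188) = 188 + 0.42 × -3 = 186.74 → 187
G = 183 + 0.42 × (188 − 183) = 183 + 0.42 × 5 = 185.1 → 185
B = 172 + 0.42 × (232 − 172) = 172 + 0.42 × 60 = 197.2 → 197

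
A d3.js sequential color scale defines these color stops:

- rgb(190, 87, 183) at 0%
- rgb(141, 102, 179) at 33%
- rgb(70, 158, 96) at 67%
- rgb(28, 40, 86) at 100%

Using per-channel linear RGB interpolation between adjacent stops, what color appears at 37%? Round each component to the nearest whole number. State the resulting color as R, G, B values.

(133, 109, 169)

37% lies between the 33% and 67% stops, so the local fraction is t = (37 − 33)/(67 − 33) = 4/34 ≈ 0.1176.
R = 141 + 0.1176 × (70 − 141) = 132.65 → 133
G = 102 + 0.1176 × (158 − 102) = 108.586 → 109
B = 179 + 0.1176 × (96 − 179) = 169.239 → 169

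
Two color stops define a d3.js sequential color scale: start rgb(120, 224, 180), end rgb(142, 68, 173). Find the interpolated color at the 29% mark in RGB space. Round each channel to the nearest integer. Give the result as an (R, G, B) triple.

29% corresponds to t = 0.29.
R = 120 + 0.29 × (142 − 120) = 120 + 0.29 × 22 = 126.38 → 126
G = 224 + 0.29 × (68 − 224) = 224 + 0.29 × -156 = 178.76 → 179
B = 180 + 0.29 × (173 − 180) = 180 + 0.29 × -7 = 177.97 → 178
So the blended color is (126, 179, 178), about #7eb3b2.

(126, 179, 178)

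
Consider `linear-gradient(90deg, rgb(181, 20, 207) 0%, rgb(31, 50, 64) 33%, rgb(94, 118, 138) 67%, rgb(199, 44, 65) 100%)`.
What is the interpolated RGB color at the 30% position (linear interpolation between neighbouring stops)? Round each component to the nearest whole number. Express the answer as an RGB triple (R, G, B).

30% lies between the 0% and 33% stops, so the local fraction is t = (30 − 0)/(33 − 0) = 30/33 ≈ 0.9091.
R = 181 + 0.9091 × (31 − 181) = 44.635 → 45
G = 20 + 0.9091 × (50 − 20) = 47.273 → 47
B = 207 + 0.9091 × (64 − 207) = 76.999 → 77

(45, 47, 77)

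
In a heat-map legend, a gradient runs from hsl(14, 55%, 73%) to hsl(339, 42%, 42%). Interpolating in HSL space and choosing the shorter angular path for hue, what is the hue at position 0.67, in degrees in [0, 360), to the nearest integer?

Hue: 339 − 14 = 325°, but |325| > 180 so the shorter arc goes the other way: Δh = 325 − 360 = -35°.
H = 14 + 0.67 × (-35) = -9.45 → -9 → -9 mod 360 = 351°

351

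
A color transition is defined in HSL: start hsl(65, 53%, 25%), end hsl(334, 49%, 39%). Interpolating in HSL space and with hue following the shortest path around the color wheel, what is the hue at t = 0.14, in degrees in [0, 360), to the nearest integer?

52

Hue: 334 − 65 = 269°, but |269| > 180 so the shorter arc goes the other way: Δh = 269 − 360 = -91°.
H = 65 + 0.14 × (-91) = 52.26 → 52°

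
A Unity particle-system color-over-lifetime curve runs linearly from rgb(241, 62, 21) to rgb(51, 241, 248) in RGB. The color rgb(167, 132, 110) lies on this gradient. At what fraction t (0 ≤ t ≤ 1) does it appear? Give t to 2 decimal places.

0.39

Invert the lerp on the B channel (largest span, 227): t = (110 − 21) / (248 − 21) = 89/227 = 0.39207.
Check on R: (167 − 241)/(51 − 241) = 0.3895 ✓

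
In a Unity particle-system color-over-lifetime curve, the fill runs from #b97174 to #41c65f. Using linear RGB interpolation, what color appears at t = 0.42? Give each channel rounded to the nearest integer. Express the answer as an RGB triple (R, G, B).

#b97174 → (185, 113, 116); #41c65f → (65, 198, 95).
R = 185 + 0.42 × (65 − 185) = 185 + 0.42 × -120 = 134.6 → 135
G = 113 + 0.42 × (198 − 113) = 113 + 0.42 × 85 = 148.7 → 149
B = 116 + 0.42 × (95 − 116) = 116 + 0.42 × -21 = 107.18 → 107

(135, 149, 107)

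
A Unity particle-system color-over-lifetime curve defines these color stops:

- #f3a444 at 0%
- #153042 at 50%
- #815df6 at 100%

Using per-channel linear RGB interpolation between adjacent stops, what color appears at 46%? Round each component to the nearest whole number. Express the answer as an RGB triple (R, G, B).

(39, 57, 66)

46% lies between the 0% and 50% stops, so the local fraction is t = (46 − 0)/(50 − 0) = 46/50 ≈ 0.92.
#f3a444 → (243, 164, 68); #153042 → (21, 48, 66).
R = 243 + 0.92 × (21 − 243) = 38.76 → 39
G = 164 + 0.92 × (48 − 164) = 57.28 → 57
B = 68 + 0.92 × (66 − 68) = 66.16 → 66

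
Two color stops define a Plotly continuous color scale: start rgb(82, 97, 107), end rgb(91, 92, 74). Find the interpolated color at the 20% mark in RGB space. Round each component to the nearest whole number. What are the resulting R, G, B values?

(84, 96, 100)

20% corresponds to t = 0.2.
R = 82 + 0.2 × (91 − 82) = 82 + 0.2 × 9 = 83.8 → 84
G = 97 + 0.2 × (92 − 97) = 97 + 0.2 × -5 = 96 → 96
B = 107 + 0.2 × (74 − 107) = 107 + 0.2 × -33 = 100.4 → 100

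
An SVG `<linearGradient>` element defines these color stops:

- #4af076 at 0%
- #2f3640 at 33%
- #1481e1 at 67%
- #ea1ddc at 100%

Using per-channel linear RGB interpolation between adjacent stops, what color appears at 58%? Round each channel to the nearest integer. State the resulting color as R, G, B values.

(27, 109, 182)

58% lies between the 33% and 67% stops, so the local fraction is t = (58 − 33)/(67 − 33) = 25/34 ≈ 0.7353.
#2f3640 → (47, 54, 64); #1481e1 → (20, 129, 225).
R = 47 + 0.7353 × (20 − 47) = 27.147 → 27
G = 54 + 0.7353 × (129 − 54) = 109.147 → 109
B = 64 + 0.7353 × (225 − 64) = 182.383 → 182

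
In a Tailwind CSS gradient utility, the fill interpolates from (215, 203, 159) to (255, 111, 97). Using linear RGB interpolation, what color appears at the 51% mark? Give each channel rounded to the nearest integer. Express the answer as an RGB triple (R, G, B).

(235, 156, 127)

51% corresponds to t = 0.51.
R = 215 + 0.51 × (255 − 215) = 215 + 0.51 × 40 = 235.4 → 235
G = 203 + 0.51 × (111 − 203) = 203 + 0.51 × -92 = 156.08 → 156
B = 159 + 0.51 × (97 − 159) = 159 + 0.51 × -62 = 127.38 → 127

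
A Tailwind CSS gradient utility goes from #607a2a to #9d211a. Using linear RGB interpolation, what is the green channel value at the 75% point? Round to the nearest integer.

G₁ = 122 (from #607a2a), G₂ = 33 (from #9d211a).
G = 122 + 0.75 × (33 − 122) = 55.25 → 55

55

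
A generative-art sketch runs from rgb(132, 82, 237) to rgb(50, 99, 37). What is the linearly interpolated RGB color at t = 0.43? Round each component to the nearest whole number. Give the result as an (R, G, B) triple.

(97, 89, 151)

R = 132 + 0.43 × (50 − 132) = 132 + 0.43 × -82 = 96.74 → 97
G = 82 + 0.43 × (99 − 82) = 82 + 0.43 × 17 = 89.31 → 89
B = 237 + 0.43 × (37 − 237) = 237 + 0.43 × -200 = 151 → 151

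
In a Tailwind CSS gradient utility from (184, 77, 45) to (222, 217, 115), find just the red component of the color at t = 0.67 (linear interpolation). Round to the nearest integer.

209

R = 184 + 0.67 × (222 − 184) = 209.46 → 209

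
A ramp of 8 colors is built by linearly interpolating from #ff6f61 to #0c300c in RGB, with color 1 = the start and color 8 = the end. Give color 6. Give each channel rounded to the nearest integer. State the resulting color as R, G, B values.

With 8 swatches and endpoints inclusive, swatch 6 sits at t = (6 − 1)/(8 − 1) = 5/7 ≈ 0.7143.
#ff6f61 → (255, 111, 97); #0c300c → (12, 48, 12).
R = 255 + 0.7143 × (12 − 255) = 81.425 → 81
G = 111 + 0.7143 × (48 − 111) = 65.999 → 66
B = 97 + 0.7143 × (12 − 97) = 36.284 → 36

(81, 66, 36)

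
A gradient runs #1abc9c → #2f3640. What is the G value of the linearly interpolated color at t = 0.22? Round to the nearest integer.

159

G₁ = 188 (from #1abc9c), G₂ = 54 (from #2f3640).
G = 188 + 0.22 × (54 − 188) = 158.52 → 159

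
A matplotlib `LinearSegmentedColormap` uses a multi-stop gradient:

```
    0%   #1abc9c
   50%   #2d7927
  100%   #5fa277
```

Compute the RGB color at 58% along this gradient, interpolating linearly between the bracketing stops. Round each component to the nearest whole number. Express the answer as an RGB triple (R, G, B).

58% lies between the 50% and 100% stops, so the local fraction is t = (58 − 50)/(100 − 50) = 8/50 ≈ 0.16.
#2d7927 → (45, 121, 39); #5fa277 → (95, 162, 119).
R = 45 + 0.16 × (95 − 45) = 53 → 53
G = 121 + 0.16 × (162 − 121) = 127.56 → 128
B = 39 + 0.16 × (119 − 39) = 51.8 → 52

(53, 128, 52)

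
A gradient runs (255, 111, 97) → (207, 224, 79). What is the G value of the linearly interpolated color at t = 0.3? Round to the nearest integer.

145

G = 111 + 0.3 × (224 − 111) = 144.9 → 145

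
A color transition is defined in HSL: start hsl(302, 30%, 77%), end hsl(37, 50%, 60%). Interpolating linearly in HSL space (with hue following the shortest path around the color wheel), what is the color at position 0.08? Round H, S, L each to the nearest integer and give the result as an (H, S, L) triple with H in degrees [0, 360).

(310, 32, 76)

Hue: 37 − 302 = -265°, but |-265| > 180 so the shorter arc goes the other way: Δh = -265 + 360 = 95°.
H = 302 + 0.08 × (95) = 309.6 → 310°
S = 30 + 0.08 × (50 − 30) = 31.6 → 32%
L = 77 + 0.08 × (60 − 77) = 75.64 → 76%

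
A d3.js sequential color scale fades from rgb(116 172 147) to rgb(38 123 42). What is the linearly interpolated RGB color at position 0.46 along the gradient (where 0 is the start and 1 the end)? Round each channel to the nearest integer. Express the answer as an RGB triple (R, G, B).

(80, 149, 99)

R = 116 + 0.46 × (38 − 116) = 116 + 0.46 × -78 = 80.12 → 80
G = 172 + 0.46 × (123 − 172) = 172 + 0.46 × -49 = 149.46 → 149
B = 147 + 0.46 × (42 − 147) = 147 + 0.46 × -105 = 98.7 → 99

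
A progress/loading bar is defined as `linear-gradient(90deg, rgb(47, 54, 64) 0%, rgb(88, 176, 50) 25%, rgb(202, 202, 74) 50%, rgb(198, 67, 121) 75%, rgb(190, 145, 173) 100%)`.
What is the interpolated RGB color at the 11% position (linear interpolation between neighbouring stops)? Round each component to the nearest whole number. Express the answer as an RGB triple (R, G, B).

(65, 108, 58)

11% lies between the 0% and 25% stops, so the local fraction is t = (11 − 0)/(25 − 0) = 11/25 ≈ 0.44.
R = 47 + 0.44 × (88 − 47) = 65.04 → 65
G = 54 + 0.44 × (176 − 54) = 107.68 → 108
B = 64 + 0.44 × (50 − 64) = 57.84 → 58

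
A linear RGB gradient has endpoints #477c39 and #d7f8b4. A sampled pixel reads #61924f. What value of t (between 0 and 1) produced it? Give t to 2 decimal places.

0.18

Invert the lerp on the R channel (largest span, 144): t = (97 − 71) / (215 − 71) = 26/144 = 0.18056.
Check on G: (146 − 124)/(248 − 124) = 0.1774 ✓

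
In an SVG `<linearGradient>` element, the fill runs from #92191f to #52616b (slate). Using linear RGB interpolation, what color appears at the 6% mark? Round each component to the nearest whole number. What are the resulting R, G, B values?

(142, 29, 36)

#92191f → (146, 25, 31); #52616b → (82, 97, 107).
6% corresponds to t = 0.06.
R = 146 + 0.06 × (82 − 146) = 146 + 0.06 × -64 = 142.16 → 142
G = 25 + 0.06 × (97 − 25) = 25 + 0.06 × 72 = 29.32 → 29
B = 31 + 0.06 × (107 − 31) = 31 + 0.06 × 76 = 35.56 → 36
So the blended color is (142, 29, 36), about #8e1d24.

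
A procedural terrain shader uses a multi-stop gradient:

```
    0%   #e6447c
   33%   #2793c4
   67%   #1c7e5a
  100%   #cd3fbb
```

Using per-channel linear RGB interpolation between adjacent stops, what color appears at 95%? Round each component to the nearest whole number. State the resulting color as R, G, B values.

(178, 73, 172)

95% lies between the 67% and 100% stops, so the local fraction is t = (95 − 67)/(100 − 67) = 28/33 ≈ 0.8485.
#1c7e5a → (28, 126, 90); #cd3fbb → (205, 63, 187).
R = 28 + 0.8485 × (205 − 28) = 178.185 → 178
G = 126 + 0.8485 × (63 − 126) = 72.544 → 73
B = 90 + 0.8485 × (187 − 90) = 172.305 → 172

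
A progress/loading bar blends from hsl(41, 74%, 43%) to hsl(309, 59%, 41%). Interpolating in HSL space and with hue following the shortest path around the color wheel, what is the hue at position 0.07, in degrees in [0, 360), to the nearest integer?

35

Hue: 309 − 41 = 268°, but |268| > 180 so the shorter arc goes the other way: Δh = 268 − 360 = -92°.
H = 41 + 0.07 × (-92) = 34.56 → 35°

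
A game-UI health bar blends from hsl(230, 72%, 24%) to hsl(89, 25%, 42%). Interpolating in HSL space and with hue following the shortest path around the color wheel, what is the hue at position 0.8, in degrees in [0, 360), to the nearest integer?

117

Hue arc: Δh = 89 − 230 = -141° (|Δh| ≤ 180, already the shorter path).
H = 230 + 0.8 × (-141) = 117.2 → 117°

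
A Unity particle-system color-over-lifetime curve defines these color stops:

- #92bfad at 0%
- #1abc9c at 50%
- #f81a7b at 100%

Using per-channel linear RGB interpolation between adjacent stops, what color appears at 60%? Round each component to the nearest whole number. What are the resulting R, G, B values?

60% lies between the 50% and 100% stops, so the local fraction is t = (60 − 50)/(100 − 50) = 10/50 ≈ 0.2.
#1abc9c → (26, 188, 156); #f81a7b → (248, 26, 123).
R = 26 + 0.2 × (248 − 26) = 70.4 → 70
G = 188 + 0.2 × (26 − 188) = 155.6 → 156
B = 156 + 0.2 × (123 − 156) = 149.4 → 149

(70, 156, 149)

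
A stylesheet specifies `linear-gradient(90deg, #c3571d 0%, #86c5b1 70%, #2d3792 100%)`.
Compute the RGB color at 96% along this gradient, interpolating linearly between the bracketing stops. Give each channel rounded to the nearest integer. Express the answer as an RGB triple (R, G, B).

96% lies between the 70% and 100% stops, so the local fraction is t = (96 − 70)/(100 − 70) = 26/30 ≈ 0.8667.
#86c5b1 → (134, 197, 177); #2d3792 → (45, 55, 146).
R = 134 + 0.8667 × (45 − 134) = 56.864 → 57
G = 197 + 0.8667 × (55 − 197) = 73.929 → 74
B = 177 + 0.8667 × (146 − 177) = 150.132 → 150

(57, 74, 150)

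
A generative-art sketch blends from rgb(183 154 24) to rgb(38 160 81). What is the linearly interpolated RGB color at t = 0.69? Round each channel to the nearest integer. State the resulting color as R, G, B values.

R = 183 + 0.69 × (38 − 183) = 183 + 0.69 × -145 = 82.95 → 83
G = 154 + 0.69 × (160 − 154) = 154 + 0.69 × 6 = 158.14 → 158
B = 24 + 0.69 × (81 − 24) = 24 + 0.69 × 57 = 63.33 → 63
So the blended color is (83, 158, 63), about #539e3f.

(83, 158, 63)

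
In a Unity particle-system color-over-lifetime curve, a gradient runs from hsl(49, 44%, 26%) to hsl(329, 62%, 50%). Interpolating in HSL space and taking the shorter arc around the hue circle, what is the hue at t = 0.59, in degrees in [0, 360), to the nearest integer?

2

Hue: 329 − 49 = 280°, but |280| > 180 so the shorter arc goes the other way: Δh = 280 − 360 = -80°.
H = 49 + 0.59 × (-80) = 1.8 → 2°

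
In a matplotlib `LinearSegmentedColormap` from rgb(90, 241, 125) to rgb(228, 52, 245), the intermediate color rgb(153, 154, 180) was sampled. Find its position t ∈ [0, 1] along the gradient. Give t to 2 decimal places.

0.46

Invert the lerp on the G channel (largest span, 189): t = (154 − 241) / (52 − 241) = -87/-189 = 0.46032.
Check on R: (153 − 90)/(228 − 90) = 0.4565 ✓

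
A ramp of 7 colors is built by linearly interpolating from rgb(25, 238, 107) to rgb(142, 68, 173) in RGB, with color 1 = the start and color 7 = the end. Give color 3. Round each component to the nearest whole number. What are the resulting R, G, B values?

(64, 181, 129)

With 7 swatches and endpoints inclusive, swatch 3 sits at t = (3 − 1)/(7 − 1) = 2/6 ≈ 0.3333.
R = 25 + 0.3333 × (142 − 25) = 63.996 → 64
G = 238 + 0.3333 × (68 − 238) = 181.339 → 181
B = 107 + 0.3333 × (173 − 107) = 128.998 → 129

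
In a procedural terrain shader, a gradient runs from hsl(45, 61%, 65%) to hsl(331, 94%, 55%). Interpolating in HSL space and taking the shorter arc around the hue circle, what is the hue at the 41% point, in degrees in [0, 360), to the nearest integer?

15

Hue: 331 − 45 = 286°, but |286| > 180 so the shorter arc goes the other way: Δh = 286 − 360 = -74°.
H = 45 + 0.41 × (-74) = 14.66 → 15°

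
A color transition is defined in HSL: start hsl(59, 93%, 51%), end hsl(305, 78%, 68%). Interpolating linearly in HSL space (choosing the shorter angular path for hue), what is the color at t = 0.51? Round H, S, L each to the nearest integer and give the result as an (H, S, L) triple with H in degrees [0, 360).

(1, 85, 60)

Hue: 305 − 59 = 246°, but |246| > 180 so the shorter arc goes the other way: Δh = 246 − 360 = -114°.
H = 59 + 0.51 × (-114) = 0.86 → 1°
S = 93 + 0.51 × (78 − 93) = 85.35 → 85%
L = 51 + 0.51 × (68 − 51) = 59.67 → 60%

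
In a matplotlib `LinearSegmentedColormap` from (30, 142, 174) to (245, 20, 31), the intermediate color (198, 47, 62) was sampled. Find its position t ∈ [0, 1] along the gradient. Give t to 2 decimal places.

0.78

Invert the lerp on the R channel (largest span, 215): t = (198 − 30) / (245 − 30) = 168/215 = 0.7814.
Check on G: (47 − 142)/(20 − 142) = 0.7787 ✓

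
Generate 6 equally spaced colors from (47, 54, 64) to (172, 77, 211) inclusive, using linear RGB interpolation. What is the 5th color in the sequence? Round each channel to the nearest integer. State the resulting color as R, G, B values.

With 6 swatches and endpoints inclusive, swatch 5 sits at t = (5 − 1)/(6 − 1) = 4/5 ≈ 0.8.
R = 47 + 0.8 × (172 − 47) = 147 → 147
G = 54 + 0.8 × (77 − 54) = 72.4 → 72
B = 64 + 0.8 × (211 − 64) = 181.6 → 182

(147, 72, 182)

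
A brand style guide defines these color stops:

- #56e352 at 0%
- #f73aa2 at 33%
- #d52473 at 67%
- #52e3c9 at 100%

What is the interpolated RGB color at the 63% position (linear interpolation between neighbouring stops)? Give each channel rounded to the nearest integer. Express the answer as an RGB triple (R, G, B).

(217, 39, 121)

63% lies between the 33% and 67% stops, so the local fraction is t = (63 − 33)/(67 − 33) = 30/34 ≈ 0.8824.
#f73aa2 → (247, 58, 162); #d52473 → (213, 36, 115).
R = 247 + 0.8824 × (213 − 247) = 216.998 → 217
G = 58 + 0.8824 × (36 − 58) = 38.587 → 39
B = 162 + 0.8824 × (115 − 162) = 120.527 → 121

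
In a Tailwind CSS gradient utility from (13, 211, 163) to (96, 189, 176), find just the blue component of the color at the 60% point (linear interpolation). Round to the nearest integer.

171

B = 163 + 0.6 × (176 − 163) = 170.8 → 171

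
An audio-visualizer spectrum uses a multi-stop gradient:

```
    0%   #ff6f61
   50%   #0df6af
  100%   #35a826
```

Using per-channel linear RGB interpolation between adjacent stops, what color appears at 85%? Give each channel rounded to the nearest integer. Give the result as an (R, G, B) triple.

85% lies between the 50% and 100% stops, so the local fraction is t = (85 − 50)/(100 − 50) = 35/50 ≈ 0.7.
#0df6af → (13, 246, 175); #35a826 → (53, 168, 38).
R = 13 + 0.7 × (53 − 13) = 41 → 41
G = 246 + 0.7 × (168 − 246) = 191.4 → 191
B = 175 + 0.7 × (38 − 175) = 79.1 → 79

(41, 191, 79)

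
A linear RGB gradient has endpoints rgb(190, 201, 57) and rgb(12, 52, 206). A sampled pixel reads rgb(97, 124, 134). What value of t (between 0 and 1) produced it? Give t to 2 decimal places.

Invert the lerp on the R channel (largest span, 178): t = (97 − 190) / (12 − 190) = -93/-178 = 0.52247.
Check on G: (124 − 201)/(52 − 201) = 0.5168 ✓

0.52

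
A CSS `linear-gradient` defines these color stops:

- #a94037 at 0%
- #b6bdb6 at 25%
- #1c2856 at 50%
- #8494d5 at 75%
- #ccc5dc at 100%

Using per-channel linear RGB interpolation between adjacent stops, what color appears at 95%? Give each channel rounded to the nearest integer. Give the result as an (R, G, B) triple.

(190, 187, 219)

95% lies between the 75% and 100% stops, so the local fraction is t = (95 − 75)/(100 − 75) = 20/25 ≈ 0.8.
#8494d5 → (132, 148, 213); #ccc5dc → (204, 197, 220).
R = 132 + 0.8 × (204 − 132) = 189.6 → 190
G = 148 + 0.8 × (197 − 148) = 187.2 → 187
B = 213 + 0.8 × (220 − 213) = 218.6 → 219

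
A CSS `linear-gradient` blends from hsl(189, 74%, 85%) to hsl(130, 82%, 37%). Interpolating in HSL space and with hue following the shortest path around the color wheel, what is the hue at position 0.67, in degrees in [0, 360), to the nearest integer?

149

Hue arc: Δh = 130 − 189 = -59° (|Δh| ≤ 180, already the shorter path).
H = 189 + 0.67 × (-59) = 149.47 → 149°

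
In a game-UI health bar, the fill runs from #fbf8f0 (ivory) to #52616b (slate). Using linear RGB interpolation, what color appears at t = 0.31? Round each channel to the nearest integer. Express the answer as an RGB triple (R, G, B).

#fbf8f0 → (251, 248, 240); #52616b → (82, 97, 107).
R = 251 + 0.31 × (82 − 251) = 251 + 0.31 × -169 = 198.61 → 199
G = 248 + 0.31 × (97 − 248) = 248 + 0.31 × -151 = 201.19 → 201
B = 240 + 0.31 × (107 − 240) = 240 + 0.31 × -133 = 198.77 → 199

(199, 201, 199)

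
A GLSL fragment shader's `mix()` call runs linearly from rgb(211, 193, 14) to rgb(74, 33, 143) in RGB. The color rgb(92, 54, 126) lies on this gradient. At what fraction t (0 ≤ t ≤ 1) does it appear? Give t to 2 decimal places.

0.87

Invert the lerp on the G channel (largest span, 160): t = (54 − 193) / (33 − 193) = -139/-160 = 0.86875.
Check on R: (92 − 211)/(74 − 211) = 0.8686 ✓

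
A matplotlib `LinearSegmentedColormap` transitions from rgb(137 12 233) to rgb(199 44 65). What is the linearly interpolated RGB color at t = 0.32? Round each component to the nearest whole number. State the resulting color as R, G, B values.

R = 137 + 0.32 × (199 − 137) = 137 + 0.32 × 62 = 156.84 → 157
G = 12 + 0.32 × (44 − 12) = 12 + 0.32 × 32 = 22.24 → 22
B = 233 + 0.32 × (65 − 233) = 233 + 0.32 × -168 = 179.24 → 179

(157, 22, 179)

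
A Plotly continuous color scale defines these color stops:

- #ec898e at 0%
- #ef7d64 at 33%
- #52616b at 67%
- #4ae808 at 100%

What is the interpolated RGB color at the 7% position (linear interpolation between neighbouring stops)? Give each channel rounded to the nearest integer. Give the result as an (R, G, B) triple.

(237, 134, 133)

7% lies between the 0% and 33% stops, so the local fraction is t = (7 − 0)/(33 − 0) = 7/33 ≈ 0.2121.
#ec898e → (236, 137, 142); #ef7d64 → (239, 125, 100).
R = 236 + 0.2121 × (239 − 236) = 236.636 → 237
G = 137 + 0.2121 × (125 − 137) = 134.455 → 134
B = 142 + 0.2121 × (100 − 142) = 133.092 → 133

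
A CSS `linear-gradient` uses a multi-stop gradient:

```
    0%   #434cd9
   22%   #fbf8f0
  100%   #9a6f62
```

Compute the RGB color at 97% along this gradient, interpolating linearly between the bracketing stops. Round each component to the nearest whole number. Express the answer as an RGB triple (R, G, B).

97% lies between the 22% and 100% stops, so the local fraction is t = (97 − 22)/(100 − 22) = 75/78 ≈ 0.9615.
#fbf8f0 → (251, 248, 240); #9a6f62 → (154, 111, 98).
R = 251 + 0.9615 × (154 − 251) = 157.734 → 158
G = 248 + 0.9615 × (111 − 248) = 116.274 → 116
B = 240 + 0.9615 × (98 − 240) = 103.467 → 103

(158, 116, 103)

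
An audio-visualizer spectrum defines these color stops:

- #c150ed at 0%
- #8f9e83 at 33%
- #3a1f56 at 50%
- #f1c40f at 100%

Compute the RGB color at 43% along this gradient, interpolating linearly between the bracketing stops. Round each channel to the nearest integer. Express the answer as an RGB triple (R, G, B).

43% lies between the 33% and 50% stops, so the local fraction is t = (43 − 33)/(50 − 33) = 10/17 ≈ 0.5882.
#8f9e83 → (143, 158, 131); #3a1f56 → (58, 31, 86).
R = 143 + 0.5882 × (58 − 143) = 93.003 → 93
G = 158 + 0.5882 × (31 − 158) = 83.299 → 83
B = 131 + 0.5882 × (86 − 131) = 104.531 → 105

(93, 83, 105)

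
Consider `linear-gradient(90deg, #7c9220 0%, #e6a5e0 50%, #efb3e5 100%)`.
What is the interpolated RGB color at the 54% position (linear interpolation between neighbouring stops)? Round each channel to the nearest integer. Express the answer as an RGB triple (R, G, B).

(231, 166, 224)

54% lies between the 50% and 100% stops, so the local fraction is t = (54 − 50)/(100 − 50) = 4/50 ≈ 0.08.
#e6a5e0 → (230, 165, 224); #efb3e5 → (239, 179, 229).
R = 230 + 0.08 × (239 − 230) = 230.72 → 231
G = 165 + 0.08 × (179 − 165) = 166.12 → 166
B = 224 + 0.08 × (229 − 224) = 224.4 → 224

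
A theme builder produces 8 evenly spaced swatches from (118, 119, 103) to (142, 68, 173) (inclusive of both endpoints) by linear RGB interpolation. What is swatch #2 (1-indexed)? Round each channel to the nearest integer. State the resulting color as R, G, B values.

(121, 112, 113)

With 8 swatches and endpoints inclusive, swatch 2 sits at t = (2 − 1)/(8 − 1) = 1/7 ≈ 0.1429.
R = 118 + 0.1429 × (142 − 118) = 121.43 → 121
G = 119 + 0.1429 × (68 − 119) = 111.712 → 112
B = 103 + 0.1429 × (173 − 103) = 113.003 → 113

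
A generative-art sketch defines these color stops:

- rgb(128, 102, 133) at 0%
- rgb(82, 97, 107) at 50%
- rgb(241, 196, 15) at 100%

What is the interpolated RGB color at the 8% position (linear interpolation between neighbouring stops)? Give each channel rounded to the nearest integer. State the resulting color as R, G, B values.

8% lies between the 0% and 50% stops, so the local fraction is t = (8 − 0)/(50 − 0) = 8/50 ≈ 0.16.
R = 128 + 0.16 × (82 − 128) = 120.64 → 121
G = 102 + 0.16 × (97 − 102) = 101.2 → 101
B = 133 + 0.16 × (107 − 133) = 128.84 → 129

(121, 101, 129)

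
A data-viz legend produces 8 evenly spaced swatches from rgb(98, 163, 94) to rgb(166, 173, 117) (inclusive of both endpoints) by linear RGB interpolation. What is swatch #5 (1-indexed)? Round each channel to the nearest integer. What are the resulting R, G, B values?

(137, 169, 107)

With 8 swatches and endpoints inclusive, swatch 5 sits at t = (5 − 1)/(8 − 1) = 4/7 ≈ 0.5714.
R = 98 + 0.5714 × (166 − 98) = 136.855 → 137
G = 163 + 0.5714 × (173 − 163) = 168.714 → 169
B = 94 + 0.5714 × (117 − 94) = 107.142 → 107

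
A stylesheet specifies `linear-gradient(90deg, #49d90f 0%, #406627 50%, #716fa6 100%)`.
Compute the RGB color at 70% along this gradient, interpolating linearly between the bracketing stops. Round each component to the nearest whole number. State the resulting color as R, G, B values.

(84, 106, 90)

70% lies between the 50% and 100% stops, so the local fraction is t = (70 − 50)/(100 − 50) = 20/50 ≈ 0.4.
#406627 → (64, 102, 39); #716fa6 → (113, 111, 166).
R = 64 + 0.4 × (113 − 64) = 83.6 → 84
G = 102 + 0.4 × (111 − 102) = 105.6 → 106
B = 39 + 0.4 × (166 − 39) = 89.8 → 90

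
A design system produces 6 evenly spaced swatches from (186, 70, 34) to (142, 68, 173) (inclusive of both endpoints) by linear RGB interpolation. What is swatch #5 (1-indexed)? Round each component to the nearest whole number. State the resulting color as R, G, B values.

(151, 68, 145)

With 6 swatches and endpoints inclusive, swatch 5 sits at t = (5 − 1)/(6 − 1) = 4/5 ≈ 0.8.
R = 186 + 0.8 × (142 − 186) = 150.8 → 151
G = 70 + 0.8 × (68 − 70) = 68.4 → 68
B = 34 + 0.8 × (173 − 34) = 145.2 → 145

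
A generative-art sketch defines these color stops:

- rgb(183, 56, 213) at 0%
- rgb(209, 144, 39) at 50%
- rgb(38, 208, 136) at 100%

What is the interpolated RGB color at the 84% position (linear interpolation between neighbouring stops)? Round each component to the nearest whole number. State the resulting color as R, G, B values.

84% lies between the 50% and 100% stops, so the local fraction is t = (84 − 50)/(100 − 50) = 34/50 ≈ 0.68.
R = 209 + 0.68 × (38 − 209) = 92.72 → 93
G = 144 + 0.68 × (208 − 144) = 187.52 → 188
B = 39 + 0.68 × (136 − 39) = 104.96 → 105

(93, 188, 105)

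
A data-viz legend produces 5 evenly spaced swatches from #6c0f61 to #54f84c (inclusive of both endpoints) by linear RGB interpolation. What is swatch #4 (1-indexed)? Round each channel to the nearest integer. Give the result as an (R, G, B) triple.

With 5 swatches and endpoints inclusive, swatch 4 sits at t = (4 − 1)/(5 − 1) = 3/4 ≈ 0.75.
#6c0f61 → (108, 15, 97); #54f84c → (84, 248, 76).
R = 108 + 0.75 × (84 − 108) = 90 → 90
G = 15 + 0.75 × (248 − 15) = 189.75 → 190
B = 97 + 0.75 × (76 − 97) = 81.25 → 81

(90, 190, 81)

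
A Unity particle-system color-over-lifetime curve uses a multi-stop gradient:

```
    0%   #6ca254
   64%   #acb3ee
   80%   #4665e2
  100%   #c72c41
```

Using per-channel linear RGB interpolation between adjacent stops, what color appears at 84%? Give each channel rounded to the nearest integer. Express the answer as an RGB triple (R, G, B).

84% lies between the 80% and 100% stops, so the local fraction is t = (84 − 80)/(100 − 80) = 4/20 ≈ 0.2.
#4665e2 → (70, 101, 226); #c72c41 → (199, 44, 65).
R = 70 + 0.2 × (199 − 70) = 95.8 → 96
G = 101 + 0.2 × (44 − 101) = 89.6 → 90
B = 226 + 0.2 × (65 − 226) = 193.8 → 194

(96, 90, 194)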